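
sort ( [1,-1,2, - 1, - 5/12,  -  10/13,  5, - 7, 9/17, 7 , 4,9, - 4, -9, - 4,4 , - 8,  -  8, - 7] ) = [ - 9,-8,  -  8, - 7,  -  7, -4, - 4, - 1, - 1, - 10/13, - 5/12,9/17,1, 2, 4, 4,5,7,9] 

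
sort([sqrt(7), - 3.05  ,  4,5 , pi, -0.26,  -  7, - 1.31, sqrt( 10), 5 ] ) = [  -  7,  -  3.05 , - 1.31,  -  0.26,sqrt( 7 ),pi, sqrt(10),4, 5,5]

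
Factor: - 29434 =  - 2^1*14717^1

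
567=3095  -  2528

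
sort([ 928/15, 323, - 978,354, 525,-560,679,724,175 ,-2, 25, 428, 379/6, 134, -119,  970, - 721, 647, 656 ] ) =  [ - 978,- 721,-560 , - 119,-2,25,928/15, 379/6, 134, 175,323, 354,  428,525, 647,  656, 679,724, 970]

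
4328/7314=2164/3657 = 0.59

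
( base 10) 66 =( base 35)1V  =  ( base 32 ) 22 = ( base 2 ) 1000010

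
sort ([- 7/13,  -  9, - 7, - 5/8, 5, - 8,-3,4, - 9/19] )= [ - 9, - 8, - 7, - 3,- 5/8, - 7/13, - 9/19,4,5]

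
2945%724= 49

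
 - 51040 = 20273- 71313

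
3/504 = 1/168 = 0.01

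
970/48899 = 970/48899 = 0.02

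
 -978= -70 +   -  908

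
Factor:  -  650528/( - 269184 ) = 29/12  =  2^ ( - 2)*3^(-1 )*29^1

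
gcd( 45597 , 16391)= 1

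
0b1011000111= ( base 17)27e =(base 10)711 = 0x2C7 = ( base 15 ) 326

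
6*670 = 4020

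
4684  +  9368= 14052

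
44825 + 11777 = 56602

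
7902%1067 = 433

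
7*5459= 38213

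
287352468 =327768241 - 40415773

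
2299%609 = 472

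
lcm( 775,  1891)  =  47275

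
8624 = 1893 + 6731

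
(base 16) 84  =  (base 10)132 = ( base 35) 3R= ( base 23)5h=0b10000100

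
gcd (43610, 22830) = 10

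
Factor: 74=2^1*37^1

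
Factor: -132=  - 2^2 *3^1*11^1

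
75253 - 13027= 62226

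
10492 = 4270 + 6222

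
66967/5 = 13393 + 2/5 = 13393.40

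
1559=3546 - 1987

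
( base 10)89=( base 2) 1011001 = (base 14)65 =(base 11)81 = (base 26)3B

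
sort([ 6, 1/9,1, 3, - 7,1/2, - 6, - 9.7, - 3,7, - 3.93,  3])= [ - 9.7, - 7, - 6, - 3.93, - 3, 1/9,  1/2,1, 3, 3 , 6, 7]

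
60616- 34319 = 26297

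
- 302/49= -302/49 =- 6.16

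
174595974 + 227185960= 401781934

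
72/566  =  36/283 = 0.13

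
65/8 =8+1/8 = 8.12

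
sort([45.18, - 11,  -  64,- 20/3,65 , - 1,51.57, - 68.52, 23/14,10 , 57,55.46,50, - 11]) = [ - 68.52, -64, - 11, - 11, - 20/3, - 1,23/14,10,45.18,50,  51.57 , 55.46,57 , 65] 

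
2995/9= 332  +  7/9= 332.78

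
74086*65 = 4815590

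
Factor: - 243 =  - 3^5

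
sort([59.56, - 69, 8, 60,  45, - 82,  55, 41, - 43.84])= [ - 82,  -  69, - 43.84, 8, 41,45, 55  ,  59.56, 60]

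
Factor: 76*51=2^2*3^1*17^1*19^1=3876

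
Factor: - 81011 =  - 7^1*71^1 * 163^1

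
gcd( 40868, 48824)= 68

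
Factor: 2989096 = 2^3*11^1*33967^1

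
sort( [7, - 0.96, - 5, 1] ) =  [ - 5, - 0.96, 1, 7] 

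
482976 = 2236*216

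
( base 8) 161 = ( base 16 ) 71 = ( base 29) 3q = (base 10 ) 113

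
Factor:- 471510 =- 2^1*3^2*5^1 * 13^2*31^1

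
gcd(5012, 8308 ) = 4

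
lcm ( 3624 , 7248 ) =7248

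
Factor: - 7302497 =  - 857^1*8521^1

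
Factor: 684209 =19^1 * 36011^1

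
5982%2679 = 624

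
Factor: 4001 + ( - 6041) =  - 2^3 * 3^1*5^1* 17^1= - 2040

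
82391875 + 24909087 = 107300962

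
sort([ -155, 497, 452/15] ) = [ - 155, 452/15, 497]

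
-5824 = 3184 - 9008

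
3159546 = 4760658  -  1601112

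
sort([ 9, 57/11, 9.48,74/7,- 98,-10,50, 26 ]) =[-98, - 10, 57/11, 9 , 9.48, 74/7, 26, 50] 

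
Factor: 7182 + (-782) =6400= 2^8*5^2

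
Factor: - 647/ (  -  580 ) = 2^ ( - 2 ) * 5^(-1 )*29^(-1)*647^1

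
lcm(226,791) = 1582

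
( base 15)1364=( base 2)1000000110000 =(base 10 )4144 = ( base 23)7j4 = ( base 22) 8C8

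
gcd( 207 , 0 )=207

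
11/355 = 11/355 = 0.03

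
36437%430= 317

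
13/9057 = 13/9057 = 0.00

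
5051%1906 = 1239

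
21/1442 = 3/206 = 0.01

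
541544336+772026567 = 1313570903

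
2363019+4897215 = 7260234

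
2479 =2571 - 92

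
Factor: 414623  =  11^1*37693^1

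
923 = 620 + 303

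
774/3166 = 387/1583 = 0.24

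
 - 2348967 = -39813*59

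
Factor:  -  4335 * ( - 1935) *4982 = 2^1*3^3*5^2*17^2*43^1*47^1* 53^1 = 41790136950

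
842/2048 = 421/1024 = 0.41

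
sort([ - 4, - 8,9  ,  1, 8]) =[ - 8, - 4,1,  8, 9]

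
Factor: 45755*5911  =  5^1*23^1*257^1  *  9151^1 = 270457805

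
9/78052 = 9/78052 =0.00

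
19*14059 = 267121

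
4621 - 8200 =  - 3579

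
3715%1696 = 323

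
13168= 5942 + 7226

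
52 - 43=9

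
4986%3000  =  1986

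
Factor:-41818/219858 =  -3^( - 1) * 7^1*29^1 * 103^1*36643^(-1) = -20909/109929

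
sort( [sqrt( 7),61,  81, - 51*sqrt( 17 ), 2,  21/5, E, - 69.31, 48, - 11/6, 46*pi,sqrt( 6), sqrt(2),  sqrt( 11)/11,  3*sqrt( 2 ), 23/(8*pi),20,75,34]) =[ - 51*sqrt( 17 )  , - 69.31, - 11/6,  sqrt( 11 ) /11,  23/(8*pi ),sqrt(2 ), 2,  sqrt( 6 ),sqrt(7), E,21/5,3 * sqrt( 2 ) , 20,  34, 48,  61,  75, 81,46*pi]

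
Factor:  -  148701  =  -3^1*7^1*73^1*97^1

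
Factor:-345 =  - 3^1 *5^1*23^1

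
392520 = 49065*8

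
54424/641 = 84 + 580/641 = 84.90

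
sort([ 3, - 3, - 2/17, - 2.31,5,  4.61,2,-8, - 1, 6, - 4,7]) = [ - 8,  -  4  , - 3, - 2.31, - 1, - 2/17,2, 3 , 4.61, 5,6, 7]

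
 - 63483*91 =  - 5776953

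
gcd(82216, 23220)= 172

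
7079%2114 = 737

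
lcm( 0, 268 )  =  0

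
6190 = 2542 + 3648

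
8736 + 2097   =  10833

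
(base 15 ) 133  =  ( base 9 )333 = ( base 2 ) 100010001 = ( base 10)273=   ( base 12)1a9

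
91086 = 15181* 6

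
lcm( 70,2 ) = 70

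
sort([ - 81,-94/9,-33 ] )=[ - 81, - 33, - 94/9]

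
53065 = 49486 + 3579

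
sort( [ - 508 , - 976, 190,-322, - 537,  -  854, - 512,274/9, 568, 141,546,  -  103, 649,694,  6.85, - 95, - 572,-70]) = [ - 976 ,-854, - 572,-537, - 512, - 508, - 322,-103, - 95, -70, 6.85, 274/9, 141,190, 546, 568, 649, 694 ]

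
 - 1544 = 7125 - 8669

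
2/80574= 1/40287 =0.00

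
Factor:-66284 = -2^2*73^1*227^1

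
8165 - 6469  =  1696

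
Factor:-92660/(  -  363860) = 41/161 = 7^( - 1)*23^( - 1)*41^1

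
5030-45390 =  - 40360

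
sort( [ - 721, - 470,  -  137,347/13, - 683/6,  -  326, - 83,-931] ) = [-931, - 721, - 470, -326, - 137, - 683/6,-83, 347/13]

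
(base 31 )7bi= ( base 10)7086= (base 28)912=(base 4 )1232232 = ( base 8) 15656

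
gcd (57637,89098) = 1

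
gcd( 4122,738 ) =18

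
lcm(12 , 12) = 12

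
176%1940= 176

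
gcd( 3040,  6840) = 760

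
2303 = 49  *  47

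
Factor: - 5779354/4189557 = -2^1 * 3^( - 1)*7^2*17^1*19^ ( - 1)*31^ ( - 1 )*2371^(-1)*3469^1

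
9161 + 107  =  9268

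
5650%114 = 64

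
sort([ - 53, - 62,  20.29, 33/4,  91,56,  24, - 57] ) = [ - 62, - 57, - 53,33/4,20.29,24,  56, 91]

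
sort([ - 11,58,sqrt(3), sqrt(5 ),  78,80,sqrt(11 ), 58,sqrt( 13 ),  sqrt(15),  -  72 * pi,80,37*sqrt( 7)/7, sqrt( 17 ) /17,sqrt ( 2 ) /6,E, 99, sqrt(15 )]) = [ - 72 * pi, -11,sqrt( 2 ) /6,sqrt(17 )/17,sqrt(3), sqrt ( 5 ),  E, sqrt( 11) , sqrt(13), sqrt( 15), sqrt(15 ),37*sqrt( 7 ) /7,58,58,78,80,80,99]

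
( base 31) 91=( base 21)d7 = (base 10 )280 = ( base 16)118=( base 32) 8O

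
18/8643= 6/2881 =0.00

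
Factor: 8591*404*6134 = 21289666376 = 2^3 * 11^2*71^1*101^1*3067^1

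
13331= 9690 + 3641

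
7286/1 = 7286=7286.00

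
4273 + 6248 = 10521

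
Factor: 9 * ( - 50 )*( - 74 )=2^2 * 3^2 * 5^2*37^1 =33300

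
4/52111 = 4/52111 = 0.00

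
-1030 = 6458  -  7488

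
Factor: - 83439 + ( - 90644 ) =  - 7^1*13^1* 1913^1= - 174083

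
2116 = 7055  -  4939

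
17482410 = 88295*198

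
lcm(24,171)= 1368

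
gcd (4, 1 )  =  1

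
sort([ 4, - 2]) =[ - 2,4 ] 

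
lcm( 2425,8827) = 220675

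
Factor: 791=7^1*113^1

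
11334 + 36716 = 48050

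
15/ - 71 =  - 1 + 56/71 =- 0.21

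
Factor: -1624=-2^3*7^1*29^1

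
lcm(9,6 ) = 18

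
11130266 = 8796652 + 2333614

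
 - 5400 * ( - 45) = 243000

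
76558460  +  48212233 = 124770693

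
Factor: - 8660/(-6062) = 2^1 * 5^1*7^( -1 ) = 10/7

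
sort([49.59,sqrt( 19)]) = [sqrt( 19),49.59]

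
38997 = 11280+27717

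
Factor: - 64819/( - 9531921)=3^( - 1)* 7^( - 2)*53^1*61^(-1 )*1063^( - 1 )*1223^1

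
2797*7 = 19579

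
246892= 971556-724664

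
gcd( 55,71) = 1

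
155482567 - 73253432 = 82229135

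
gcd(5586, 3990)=798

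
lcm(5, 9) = 45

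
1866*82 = 153012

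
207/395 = 207/395 =0.52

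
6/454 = 3/227= 0.01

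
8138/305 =26 + 208/305 = 26.68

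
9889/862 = 9889/862 = 11.47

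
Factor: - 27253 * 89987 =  - 2452415711 = - 29^2 * 107^1 * 27253^1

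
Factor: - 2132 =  - 2^2 * 13^1*41^1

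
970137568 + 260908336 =1231045904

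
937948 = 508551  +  429397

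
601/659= 601/659 = 0.91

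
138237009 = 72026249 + 66210760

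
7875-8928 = -1053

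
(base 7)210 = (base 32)39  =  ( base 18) 5F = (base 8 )151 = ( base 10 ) 105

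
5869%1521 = 1306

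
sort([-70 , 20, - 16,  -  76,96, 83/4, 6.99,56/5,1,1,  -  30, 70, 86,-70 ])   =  [  -  76, - 70, - 70, - 30, - 16 , 1,1,6.99, 56/5,20 , 83/4,  70, 86, 96]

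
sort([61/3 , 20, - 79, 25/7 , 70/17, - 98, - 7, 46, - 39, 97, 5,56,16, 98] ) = [-98,  -  79,- 39,-7,25/7, 70/17, 5, 16,  20, 61/3,46 , 56, 97, 98 ]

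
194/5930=97/2965 = 0.03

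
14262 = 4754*3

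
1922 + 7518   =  9440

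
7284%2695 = 1894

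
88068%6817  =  6264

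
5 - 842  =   - 837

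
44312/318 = 139 + 55/159 =139.35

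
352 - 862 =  - 510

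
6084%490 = 204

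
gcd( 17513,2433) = 1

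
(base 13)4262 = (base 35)7i1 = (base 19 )169a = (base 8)21766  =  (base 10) 9206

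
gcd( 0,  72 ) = 72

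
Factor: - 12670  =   - 2^1 * 5^1*7^1 * 181^1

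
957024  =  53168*18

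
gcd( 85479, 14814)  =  3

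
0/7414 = 0 =0.00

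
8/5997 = 8/5997 = 0.00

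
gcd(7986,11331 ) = 3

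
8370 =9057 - 687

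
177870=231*770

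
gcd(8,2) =2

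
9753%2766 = 1455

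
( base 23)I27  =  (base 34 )89l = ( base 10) 9575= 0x2567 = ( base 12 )565b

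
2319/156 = 773/52=14.87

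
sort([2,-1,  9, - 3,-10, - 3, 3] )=[ - 10, - 3, - 3, -1,2,3,9] 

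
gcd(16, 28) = 4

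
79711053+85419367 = 165130420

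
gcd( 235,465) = 5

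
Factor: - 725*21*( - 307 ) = 4674075 = 3^1*5^2*7^1*29^1*307^1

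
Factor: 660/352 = 15/8  =  2^(-3)*3^1*5^1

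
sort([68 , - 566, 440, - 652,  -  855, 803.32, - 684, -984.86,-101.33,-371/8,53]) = [ - 984.86, - 855,-684, - 652, - 566,-101.33,  -  371/8, 53, 68, 440, 803.32] 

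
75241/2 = 75241/2 = 37620.50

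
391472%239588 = 151884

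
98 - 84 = 14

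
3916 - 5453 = -1537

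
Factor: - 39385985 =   -  5^1* 7877197^1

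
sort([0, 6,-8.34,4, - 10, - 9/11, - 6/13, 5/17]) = [ - 10, - 8.34, - 9/11,-6/13,0,  5/17,4,  6]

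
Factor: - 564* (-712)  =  401568=2^5*3^1*47^1*89^1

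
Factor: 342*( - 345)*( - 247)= 29143530=2^1*3^3*5^1*13^1*19^2* 23^1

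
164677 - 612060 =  - 447383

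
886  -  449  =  437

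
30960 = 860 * 36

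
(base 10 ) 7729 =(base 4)1320301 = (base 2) 1111000110001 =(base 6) 55441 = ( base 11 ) 5897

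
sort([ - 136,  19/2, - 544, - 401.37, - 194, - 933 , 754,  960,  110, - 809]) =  [ - 933, - 809, - 544 , -401.37,- 194, - 136, 19/2, 110, 754,960] 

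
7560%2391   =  387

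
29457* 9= 265113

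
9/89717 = 9/89717 = 0.00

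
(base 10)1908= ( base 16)774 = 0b11101110100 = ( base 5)30113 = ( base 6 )12500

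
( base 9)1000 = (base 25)144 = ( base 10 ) 729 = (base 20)1G9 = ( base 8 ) 1331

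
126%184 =126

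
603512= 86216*7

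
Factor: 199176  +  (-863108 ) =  - 663932 = - 2^2*165983^1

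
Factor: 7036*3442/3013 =24217912/3013 = 2^3*23^( - 1)*131^ ( - 1) * 1721^1 * 1759^1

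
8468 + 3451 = 11919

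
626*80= 50080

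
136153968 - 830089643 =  -693935675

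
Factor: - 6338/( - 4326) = 3169/2163=3^(-1 )*7^( - 1) * 103^ (-1 )*3169^1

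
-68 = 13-81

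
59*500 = 29500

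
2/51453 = 2/51453 = 0.00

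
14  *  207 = 2898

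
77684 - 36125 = 41559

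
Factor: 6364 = 2^2*37^1 *43^1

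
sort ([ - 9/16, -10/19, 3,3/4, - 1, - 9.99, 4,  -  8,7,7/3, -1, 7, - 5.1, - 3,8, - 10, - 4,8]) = [ - 10 ,-9.99, - 8, - 5.1, - 4,  -  3, - 1,  -  1, - 9/16,  -  10/19 , 3/4, 7/3, 3, 4, 7,7,8,  8]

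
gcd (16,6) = 2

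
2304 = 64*36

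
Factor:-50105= - 5^1*11^1*911^1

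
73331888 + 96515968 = 169847856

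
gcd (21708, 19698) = 402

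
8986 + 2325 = 11311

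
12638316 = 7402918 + 5235398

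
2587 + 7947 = 10534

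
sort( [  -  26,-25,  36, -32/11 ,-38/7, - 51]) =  [ -51 , - 26, - 25,- 38/7,- 32/11,36 ]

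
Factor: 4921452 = 2^2*3^3*45569^1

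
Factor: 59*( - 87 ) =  - 3^1* 29^1*59^1 = - 5133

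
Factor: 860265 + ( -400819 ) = 2^1*13^1 * 41^1*431^1 = 459446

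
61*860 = 52460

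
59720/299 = 199+219/299 = 199.73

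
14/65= 14/65=0.22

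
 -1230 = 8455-9685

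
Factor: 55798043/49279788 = 2^( - 2 )*3^ ( - 2 )*7^1*157^( - 1) * 8719^ ( - 1 )*7971149^1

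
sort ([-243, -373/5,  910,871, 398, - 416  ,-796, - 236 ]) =[ - 796, -416, - 243,-236, - 373/5,398, 871, 910 ]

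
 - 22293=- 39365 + 17072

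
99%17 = 14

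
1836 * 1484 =2724624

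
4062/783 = 1354/261 = 5.19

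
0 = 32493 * 0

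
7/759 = 7/759 = 0.01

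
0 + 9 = 9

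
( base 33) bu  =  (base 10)393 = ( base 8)611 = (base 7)1101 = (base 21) IF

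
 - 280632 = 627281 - 907913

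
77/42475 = 77/42475 = 0.00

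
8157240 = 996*8190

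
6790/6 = 3395/3 = 1131.67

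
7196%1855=1631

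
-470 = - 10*47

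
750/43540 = 75/4354 = 0.02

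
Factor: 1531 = 1531^1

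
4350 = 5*870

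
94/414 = 47/207 = 0.23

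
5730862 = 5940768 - 209906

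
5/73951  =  5/73951 =0.00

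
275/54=5 + 5/54 = 5.09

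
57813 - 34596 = 23217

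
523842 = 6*87307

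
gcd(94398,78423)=3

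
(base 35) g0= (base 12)3a8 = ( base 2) 1000110000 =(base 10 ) 560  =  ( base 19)1A9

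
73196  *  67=4904132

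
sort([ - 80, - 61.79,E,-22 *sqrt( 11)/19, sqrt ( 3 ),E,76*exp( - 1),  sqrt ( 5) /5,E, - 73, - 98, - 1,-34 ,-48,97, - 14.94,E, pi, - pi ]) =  [ -98, - 80 ,- 73, - 61.79,-48, - 34, - 14.94, - 22*sqrt ( 11)/19, - pi,  -  1,sqrt(5)/5, sqrt ( 3 ),E,E, E,E, pi,76 * exp(-1 ),97 ]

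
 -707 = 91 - 798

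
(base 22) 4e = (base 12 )86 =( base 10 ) 102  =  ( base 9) 123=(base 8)146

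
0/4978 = 0 = 0.00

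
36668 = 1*36668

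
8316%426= 222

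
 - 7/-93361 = 7/93361 = 0.00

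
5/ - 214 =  - 1 +209/214=   - 0.02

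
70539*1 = 70539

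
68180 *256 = 17454080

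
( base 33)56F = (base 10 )5658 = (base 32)5GQ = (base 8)13032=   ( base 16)161A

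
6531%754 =499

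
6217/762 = 8 + 121/762  =  8.16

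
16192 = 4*4048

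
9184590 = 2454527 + 6730063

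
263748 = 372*709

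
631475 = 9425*67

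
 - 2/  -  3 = 2/3=0.67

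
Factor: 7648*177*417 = 2^5 * 3^2*59^1*139^1*239^1  =  564491232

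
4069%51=40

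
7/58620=7/58620 = 0.00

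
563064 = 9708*58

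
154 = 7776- 7622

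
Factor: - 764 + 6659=5895  =  3^2*5^1 * 131^1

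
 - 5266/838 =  - 2633/419 = - 6.28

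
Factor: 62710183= 53^1*1183211^1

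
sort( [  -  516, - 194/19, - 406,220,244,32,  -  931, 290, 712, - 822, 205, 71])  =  [ -931 , - 822, - 516, - 406, - 194/19, 32,71,205, 220,244, 290, 712]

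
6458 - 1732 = 4726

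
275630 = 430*641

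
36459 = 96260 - 59801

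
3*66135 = 198405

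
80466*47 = 3781902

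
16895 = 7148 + 9747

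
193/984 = 193/984 = 0.20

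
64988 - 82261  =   - 17273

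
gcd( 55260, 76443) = 921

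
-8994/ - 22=4497/11  =  408.82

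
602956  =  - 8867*( -68)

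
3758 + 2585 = 6343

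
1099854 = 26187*42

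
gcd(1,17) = 1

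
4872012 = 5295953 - 423941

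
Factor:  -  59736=-2^3 *3^1*19^1*131^1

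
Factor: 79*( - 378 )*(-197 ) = 2^1*3^3*7^1* 79^1*197^1 = 5882814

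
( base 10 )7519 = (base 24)D17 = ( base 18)153d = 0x1d5f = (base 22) fbh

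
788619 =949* 831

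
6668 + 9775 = 16443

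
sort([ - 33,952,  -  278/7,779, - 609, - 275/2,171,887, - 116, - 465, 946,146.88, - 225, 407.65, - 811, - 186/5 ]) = [ - 811, - 609,  -  465, - 225 , - 275/2, - 116,-278/7,  -  186/5 , - 33,146.88,  171,407.65, 779,887, 946,952]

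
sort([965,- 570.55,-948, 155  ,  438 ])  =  [ - 948, - 570.55,155,438,  965 ]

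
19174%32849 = 19174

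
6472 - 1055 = 5417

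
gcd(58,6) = 2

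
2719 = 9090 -6371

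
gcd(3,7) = 1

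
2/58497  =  2/58497 =0.00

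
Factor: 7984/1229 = 2^4*499^1*1229^(-1 )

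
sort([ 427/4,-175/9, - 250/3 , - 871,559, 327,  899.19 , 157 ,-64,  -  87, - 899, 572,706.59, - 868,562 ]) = [ - 899,-871, - 868, - 87, - 250/3, - 64,  -  175/9,427/4, 157,327, 559, 562, 572,706.59,899.19]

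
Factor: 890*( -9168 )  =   - 8159520 = - 2^5*3^1 * 5^1* 89^1* 191^1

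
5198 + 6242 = 11440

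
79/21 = 3 + 16/21 = 3.76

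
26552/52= 6638/13= 510.62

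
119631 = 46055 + 73576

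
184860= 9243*20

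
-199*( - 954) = 189846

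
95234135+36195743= 131429878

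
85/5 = 17 = 17.00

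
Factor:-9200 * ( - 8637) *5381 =2^4*3^1*5^2*23^1*2879^1*5381^1= 427576412400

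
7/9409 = 7/9409 = 0.00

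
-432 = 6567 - 6999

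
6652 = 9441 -2789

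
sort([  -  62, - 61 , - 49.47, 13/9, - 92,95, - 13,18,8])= [ - 92, - 62, - 61, -49.47, - 13,13/9,8,18, 95]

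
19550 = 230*85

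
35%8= 3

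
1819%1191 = 628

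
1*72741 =72741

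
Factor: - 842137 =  - 19^1*127^1 *349^1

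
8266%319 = 291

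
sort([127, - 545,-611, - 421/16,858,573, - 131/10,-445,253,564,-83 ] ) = [ - 611,-545, -445, - 83, - 421/16, - 131/10, 127,253,564, 573,858 ]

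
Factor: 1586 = 2^1*13^1*61^1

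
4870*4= 19480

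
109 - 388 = -279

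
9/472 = 9/472 = 0.02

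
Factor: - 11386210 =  - 2^1* 5^1 * 11^1  *  103511^1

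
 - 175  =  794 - 969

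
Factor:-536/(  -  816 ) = 2^( -1) *3^( - 1 )*17^( - 1)*67^1=67/102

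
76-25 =51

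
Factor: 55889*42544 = 2^4*2659^1 * 55889^1= 2377741616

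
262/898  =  131/449 = 0.29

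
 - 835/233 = -4 +97/233 = - 3.58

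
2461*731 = 1798991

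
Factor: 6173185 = 5^1*31^1*39827^1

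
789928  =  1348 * 586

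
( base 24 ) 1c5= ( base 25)19j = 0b1101100101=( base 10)869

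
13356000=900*14840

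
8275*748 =6189700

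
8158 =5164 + 2994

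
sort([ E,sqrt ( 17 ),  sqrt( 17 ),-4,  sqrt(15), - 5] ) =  [ - 5, - 4 , E,  sqrt( 15),sqrt( 17), sqrt(17) ] 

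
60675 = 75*809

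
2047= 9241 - 7194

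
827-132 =695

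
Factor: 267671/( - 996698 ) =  - 2^( - 1)*71^ ( -1)*7019^(-1 )*267671^1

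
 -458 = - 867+409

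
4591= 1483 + 3108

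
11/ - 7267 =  - 1 + 7256/7267 =- 0.00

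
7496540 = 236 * 31765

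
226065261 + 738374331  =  964439592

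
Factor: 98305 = 5^1*19661^1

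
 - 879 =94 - 973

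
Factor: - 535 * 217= - 5^1*7^1*31^1*107^1 = - 116095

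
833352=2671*312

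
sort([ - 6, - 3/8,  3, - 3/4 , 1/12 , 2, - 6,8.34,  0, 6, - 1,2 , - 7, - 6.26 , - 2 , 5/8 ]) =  [ - 7, - 6.26, - 6, - 6, - 2, - 1, - 3/4, - 3/8 , 0,1/12, 5/8,2,2, 3, 6,8.34 ] 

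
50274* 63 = 3167262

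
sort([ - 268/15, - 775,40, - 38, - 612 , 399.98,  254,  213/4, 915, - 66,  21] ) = [ - 775, - 612, - 66, - 38, - 268/15,21,40,213/4,254,399.98,915 ]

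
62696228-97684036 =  - 34987808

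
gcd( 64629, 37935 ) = 9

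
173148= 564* 307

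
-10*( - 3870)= 38700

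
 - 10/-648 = 5/324 =0.02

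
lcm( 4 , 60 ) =60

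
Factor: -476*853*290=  - 2^3*5^1*7^1*17^1 * 29^1*853^1 = - 117748120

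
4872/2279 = 2 + 314/2279 = 2.14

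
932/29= 32 + 4/29= 32.14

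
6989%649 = 499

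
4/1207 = 4/1207 =0.00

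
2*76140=152280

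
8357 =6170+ 2187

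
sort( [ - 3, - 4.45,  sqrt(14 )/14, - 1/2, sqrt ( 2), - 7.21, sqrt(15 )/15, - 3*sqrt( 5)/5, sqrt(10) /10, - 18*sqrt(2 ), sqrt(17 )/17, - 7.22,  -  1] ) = [ - 18*sqrt( 2) , - 7.22, - 7.21, - 4.45, - 3,-3*sqrt( 5 ) /5, - 1, - 1/2,sqrt(17 )/17 , sqrt(  15) /15 , sqrt( 14 )/14, sqrt( 10 )/10,sqrt( 2)] 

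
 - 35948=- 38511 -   -  2563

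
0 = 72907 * 0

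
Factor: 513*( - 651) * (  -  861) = 287542143 = 3^5*7^2*19^1*31^1*41^1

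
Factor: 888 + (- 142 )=746 = 2^1 * 373^1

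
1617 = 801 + 816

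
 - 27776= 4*( - 6944 ) 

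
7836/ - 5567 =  - 2+3298/5567= - 1.41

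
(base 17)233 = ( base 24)128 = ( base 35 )i2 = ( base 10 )632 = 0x278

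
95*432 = 41040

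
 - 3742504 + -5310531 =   -  9053035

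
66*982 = 64812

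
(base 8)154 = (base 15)73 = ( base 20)58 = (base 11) 99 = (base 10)108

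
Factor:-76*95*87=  - 2^2*3^1*5^1 * 19^2*29^1  =  - 628140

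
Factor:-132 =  - 2^2*3^1*11^1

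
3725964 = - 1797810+5523774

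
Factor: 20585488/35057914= 10292744/17528957 = 2^3*7^3*11^2*31^1* 17528957^(  -  1 ) 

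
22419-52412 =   -  29993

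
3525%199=142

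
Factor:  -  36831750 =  - 2^1*3^1*5^3*49109^1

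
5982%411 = 228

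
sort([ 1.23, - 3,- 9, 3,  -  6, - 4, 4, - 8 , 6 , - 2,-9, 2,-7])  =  [ -9, - 9,  -  8, - 7,  -  6,-4, - 3, - 2, 1.23, 2, 3,  4,6 ] 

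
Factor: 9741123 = 3^2*7^1*154621^1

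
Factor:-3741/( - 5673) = 29^1*31^( - 1 )*43^1 * 61^( - 1 ) = 1247/1891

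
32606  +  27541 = 60147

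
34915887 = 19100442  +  15815445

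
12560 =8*1570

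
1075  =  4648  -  3573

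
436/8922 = 218/4461 = 0.05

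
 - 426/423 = -2+140/141   =  -1.01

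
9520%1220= 980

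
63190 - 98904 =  - 35714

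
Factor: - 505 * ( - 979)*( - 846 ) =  - 2^1*3^2*5^1 * 11^1*47^1*89^1*101^1 = -418258170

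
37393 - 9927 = 27466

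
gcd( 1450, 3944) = 58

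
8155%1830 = 835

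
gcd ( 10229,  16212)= 193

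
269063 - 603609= - 334546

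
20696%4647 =2108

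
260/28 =65/7 = 9.29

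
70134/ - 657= - 107 + 55/219 = -  106.75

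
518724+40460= 559184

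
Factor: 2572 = 2^2*643^1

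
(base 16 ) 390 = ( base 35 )Q2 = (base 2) 1110010000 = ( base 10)912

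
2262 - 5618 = - 3356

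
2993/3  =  997  +  2/3=997.67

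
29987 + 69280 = 99267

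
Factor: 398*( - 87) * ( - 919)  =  31821294= 2^1*3^1 * 29^1*199^1*919^1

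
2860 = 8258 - 5398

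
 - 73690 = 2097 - 75787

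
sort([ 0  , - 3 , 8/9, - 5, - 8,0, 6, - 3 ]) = [ - 8,-5, - 3, -3,0, 0,8/9,6] 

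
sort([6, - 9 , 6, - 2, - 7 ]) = [  -  9, - 7, - 2, 6 , 6] 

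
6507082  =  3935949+2571133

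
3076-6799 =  - 3723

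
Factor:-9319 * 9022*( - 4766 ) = 400706301788  =  2^2 * 13^1*347^1*2383^1*9319^1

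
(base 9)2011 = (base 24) 2d4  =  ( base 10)1468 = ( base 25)28I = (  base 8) 2674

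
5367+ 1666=7033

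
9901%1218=157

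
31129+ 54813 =85942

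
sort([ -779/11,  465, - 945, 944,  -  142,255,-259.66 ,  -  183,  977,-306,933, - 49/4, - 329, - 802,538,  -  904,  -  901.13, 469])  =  [-945,-904,-901.13, - 802,-329, - 306, - 259.66, - 183,- 142, - 779/11, - 49/4, 255,465,469,538,933, 944,977]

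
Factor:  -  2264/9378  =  -2^2 * 3^ (-2)*283^1*521^ (-1) = - 1132/4689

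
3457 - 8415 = - 4958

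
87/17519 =87/17519 = 0.00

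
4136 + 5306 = 9442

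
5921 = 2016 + 3905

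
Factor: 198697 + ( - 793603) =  - 2^1*3^1 * 13^1 * 29^1*263^1 = - 594906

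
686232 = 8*85779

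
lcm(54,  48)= 432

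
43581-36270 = 7311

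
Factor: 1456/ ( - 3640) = - 2^1*5^( - 1)=- 2/5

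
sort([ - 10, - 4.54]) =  [ -10, - 4.54 ] 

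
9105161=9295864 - 190703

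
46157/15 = 3077 + 2/15 =3077.13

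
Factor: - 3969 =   -  3^4*7^2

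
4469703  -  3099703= 1370000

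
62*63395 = 3930490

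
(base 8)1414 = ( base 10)780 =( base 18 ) 276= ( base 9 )1056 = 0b1100001100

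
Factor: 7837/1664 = 2^(-7 )*13^ ( - 1)*17^1 * 461^1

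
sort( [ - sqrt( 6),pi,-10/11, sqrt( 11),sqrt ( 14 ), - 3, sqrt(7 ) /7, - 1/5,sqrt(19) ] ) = [ - 3, - sqrt(6), -10/11,-1/5,  sqrt( 7 )/7,pi,sqrt( 11 ), sqrt( 14 ), sqrt( 19)]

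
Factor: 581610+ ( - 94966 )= 486644=2^2*121661^1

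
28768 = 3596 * 8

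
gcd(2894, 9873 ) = 1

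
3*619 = 1857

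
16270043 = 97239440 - 80969397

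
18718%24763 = 18718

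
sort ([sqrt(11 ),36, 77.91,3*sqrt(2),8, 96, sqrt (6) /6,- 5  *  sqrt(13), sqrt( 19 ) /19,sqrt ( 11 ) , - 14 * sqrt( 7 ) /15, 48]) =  [ - 5 * sqrt(13), -14 * sqrt( 7 ) /15,  sqrt( 19)/19 , sqrt ( 6 ) /6,  sqrt( 11 ),sqrt ( 11 ), 3 * sqrt(2 ), 8,36,48,77.91, 96 ]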